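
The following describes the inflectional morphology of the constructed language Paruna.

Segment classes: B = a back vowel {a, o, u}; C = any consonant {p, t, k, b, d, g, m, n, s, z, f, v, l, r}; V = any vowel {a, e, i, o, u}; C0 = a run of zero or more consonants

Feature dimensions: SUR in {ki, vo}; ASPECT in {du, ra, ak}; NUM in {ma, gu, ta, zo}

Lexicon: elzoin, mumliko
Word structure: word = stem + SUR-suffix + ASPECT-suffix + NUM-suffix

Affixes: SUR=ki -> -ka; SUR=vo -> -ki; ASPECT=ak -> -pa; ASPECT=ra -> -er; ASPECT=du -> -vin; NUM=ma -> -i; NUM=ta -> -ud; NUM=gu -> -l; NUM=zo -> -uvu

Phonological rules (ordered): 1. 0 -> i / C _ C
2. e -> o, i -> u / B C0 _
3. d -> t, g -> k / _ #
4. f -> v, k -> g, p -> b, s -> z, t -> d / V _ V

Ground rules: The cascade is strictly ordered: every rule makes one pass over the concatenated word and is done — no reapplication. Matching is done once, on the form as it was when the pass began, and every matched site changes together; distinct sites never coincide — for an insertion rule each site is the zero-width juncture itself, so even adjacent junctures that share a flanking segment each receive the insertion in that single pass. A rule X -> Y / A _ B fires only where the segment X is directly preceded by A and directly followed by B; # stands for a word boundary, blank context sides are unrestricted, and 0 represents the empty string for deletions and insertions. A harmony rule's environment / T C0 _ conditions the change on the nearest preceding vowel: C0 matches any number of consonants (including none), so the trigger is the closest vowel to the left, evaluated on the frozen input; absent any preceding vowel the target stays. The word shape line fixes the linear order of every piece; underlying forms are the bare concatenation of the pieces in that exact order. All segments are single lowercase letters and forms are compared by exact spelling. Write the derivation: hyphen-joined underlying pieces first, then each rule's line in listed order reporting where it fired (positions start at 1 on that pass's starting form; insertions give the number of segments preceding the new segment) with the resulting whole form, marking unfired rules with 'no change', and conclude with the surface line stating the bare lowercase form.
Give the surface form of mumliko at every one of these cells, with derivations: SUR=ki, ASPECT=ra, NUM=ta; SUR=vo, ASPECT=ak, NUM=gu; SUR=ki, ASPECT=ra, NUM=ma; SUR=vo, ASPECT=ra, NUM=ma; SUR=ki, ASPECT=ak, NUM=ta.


cell SUR=ki, ASPECT=ra, NUM=ta:
underlying: mumliko-ka-er-ud
1. 0 -> i / C _ C: inserts after position(s) 3: mumilikokaerud
2. e -> o, i -> u / B C0 _: fires at position(s) 4, 11: mumulikokaorud
3. d -> t, g -> k / _ #: fires at position(s) 14: mumulikokaorut
4. f -> v, k -> g, p -> b, s -> z, t -> d / V _ V: fires at position(s) 7, 9: mumuligogaorut
surface: mumuligogaorut

cell SUR=vo, ASPECT=ak, NUM=gu:
underlying: mumliko-ki-pa-l
1. 0 -> i / C _ C: inserts after position(s) 3: mumilikokipal
2. e -> o, i -> u / B C0 _: fires at position(s) 4, 10: mumulikokupal
3. d -> t, g -> k / _ #: no change
4. f -> v, k -> g, p -> b, s -> z, t -> d / V _ V: fires at position(s) 7, 9, 11: mumuligogubal
surface: mumuligogubal

cell SUR=ki, ASPECT=ra, NUM=ma:
underlying: mumliko-ka-er-i
1. 0 -> i / C _ C: inserts after position(s) 3: mumilikokaeri
2. e -> o, i -> u / B C0 _: fires at position(s) 4, 11: mumulikokaori
3. d -> t, g -> k / _ #: no change
4. f -> v, k -> g, p -> b, s -> z, t -> d / V _ V: fires at position(s) 7, 9: mumuligogaori
surface: mumuligogaori

cell SUR=vo, ASPECT=ra, NUM=ma:
underlying: mumliko-ki-er-i
1. 0 -> i / C _ C: inserts after position(s) 3: mumilikokieri
2. e -> o, i -> u / B C0 _: fires at position(s) 4, 10: mumulikokueri
3. d -> t, g -> k / _ #: no change
4. f -> v, k -> g, p -> b, s -> z, t -> d / V _ V: fires at position(s) 7, 9: mumuligogueri
surface: mumuligogueri

cell SUR=ki, ASPECT=ak, NUM=ta:
underlying: mumliko-ka-pa-ud
1. 0 -> i / C _ C: inserts after position(s) 3: mumilikokapaud
2. e -> o, i -> u / B C0 _: fires at position(s) 4: mumulikokapaud
3. d -> t, g -> k / _ #: fires at position(s) 14: mumulikokapaut
4. f -> v, k -> g, p -> b, s -> z, t -> d / V _ V: fires at position(s) 7, 9, 11: mumuligogabaut
surface: mumuligogabaut


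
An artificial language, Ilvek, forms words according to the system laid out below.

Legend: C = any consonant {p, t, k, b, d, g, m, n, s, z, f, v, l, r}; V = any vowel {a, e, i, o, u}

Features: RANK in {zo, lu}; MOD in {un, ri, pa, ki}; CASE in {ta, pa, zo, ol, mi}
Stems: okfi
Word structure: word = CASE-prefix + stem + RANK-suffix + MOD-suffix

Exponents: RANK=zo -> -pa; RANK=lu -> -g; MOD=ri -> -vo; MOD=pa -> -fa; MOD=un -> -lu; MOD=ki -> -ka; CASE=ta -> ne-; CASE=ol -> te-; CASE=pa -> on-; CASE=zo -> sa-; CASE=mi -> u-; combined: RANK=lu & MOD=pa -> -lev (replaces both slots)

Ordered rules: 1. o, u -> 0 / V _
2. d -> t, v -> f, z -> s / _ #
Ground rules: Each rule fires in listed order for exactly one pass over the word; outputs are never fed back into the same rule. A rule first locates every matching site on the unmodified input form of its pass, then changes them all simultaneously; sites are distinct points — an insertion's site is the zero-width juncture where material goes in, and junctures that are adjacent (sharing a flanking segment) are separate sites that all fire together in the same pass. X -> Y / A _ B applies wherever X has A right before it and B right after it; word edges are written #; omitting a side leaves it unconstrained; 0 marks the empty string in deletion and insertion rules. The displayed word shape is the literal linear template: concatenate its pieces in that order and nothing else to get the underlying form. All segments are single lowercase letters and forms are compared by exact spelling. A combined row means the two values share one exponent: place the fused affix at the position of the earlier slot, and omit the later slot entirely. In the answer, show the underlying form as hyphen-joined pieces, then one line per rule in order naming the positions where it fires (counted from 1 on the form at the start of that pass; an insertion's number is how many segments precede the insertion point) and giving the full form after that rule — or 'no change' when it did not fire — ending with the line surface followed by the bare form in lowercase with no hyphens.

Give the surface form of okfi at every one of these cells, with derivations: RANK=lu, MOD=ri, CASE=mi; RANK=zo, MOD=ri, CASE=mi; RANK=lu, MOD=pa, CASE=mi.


cell RANK=lu, MOD=ri, CASE=mi:
underlying: u-okfi-g-vo
1. o, u -> 0 / V _: fires at position(s) 2: ukfigvo
2. d -> t, v -> f, z -> s / _ #: no change
surface: ukfigvo

cell RANK=zo, MOD=ri, CASE=mi:
underlying: u-okfi-pa-vo
1. o, u -> 0 / V _: fires at position(s) 2: ukfipavo
2. d -> t, v -> f, z -> s / _ #: no change
surface: ukfipavo

cell RANK=lu, MOD=pa, CASE=mi:
underlying: u-okfi-lev
1. o, u -> 0 / V _: fires at position(s) 2: ukfilev
2. d -> t, v -> f, z -> s / _ #: fires at position(s) 7: ukfilef
surface: ukfilef


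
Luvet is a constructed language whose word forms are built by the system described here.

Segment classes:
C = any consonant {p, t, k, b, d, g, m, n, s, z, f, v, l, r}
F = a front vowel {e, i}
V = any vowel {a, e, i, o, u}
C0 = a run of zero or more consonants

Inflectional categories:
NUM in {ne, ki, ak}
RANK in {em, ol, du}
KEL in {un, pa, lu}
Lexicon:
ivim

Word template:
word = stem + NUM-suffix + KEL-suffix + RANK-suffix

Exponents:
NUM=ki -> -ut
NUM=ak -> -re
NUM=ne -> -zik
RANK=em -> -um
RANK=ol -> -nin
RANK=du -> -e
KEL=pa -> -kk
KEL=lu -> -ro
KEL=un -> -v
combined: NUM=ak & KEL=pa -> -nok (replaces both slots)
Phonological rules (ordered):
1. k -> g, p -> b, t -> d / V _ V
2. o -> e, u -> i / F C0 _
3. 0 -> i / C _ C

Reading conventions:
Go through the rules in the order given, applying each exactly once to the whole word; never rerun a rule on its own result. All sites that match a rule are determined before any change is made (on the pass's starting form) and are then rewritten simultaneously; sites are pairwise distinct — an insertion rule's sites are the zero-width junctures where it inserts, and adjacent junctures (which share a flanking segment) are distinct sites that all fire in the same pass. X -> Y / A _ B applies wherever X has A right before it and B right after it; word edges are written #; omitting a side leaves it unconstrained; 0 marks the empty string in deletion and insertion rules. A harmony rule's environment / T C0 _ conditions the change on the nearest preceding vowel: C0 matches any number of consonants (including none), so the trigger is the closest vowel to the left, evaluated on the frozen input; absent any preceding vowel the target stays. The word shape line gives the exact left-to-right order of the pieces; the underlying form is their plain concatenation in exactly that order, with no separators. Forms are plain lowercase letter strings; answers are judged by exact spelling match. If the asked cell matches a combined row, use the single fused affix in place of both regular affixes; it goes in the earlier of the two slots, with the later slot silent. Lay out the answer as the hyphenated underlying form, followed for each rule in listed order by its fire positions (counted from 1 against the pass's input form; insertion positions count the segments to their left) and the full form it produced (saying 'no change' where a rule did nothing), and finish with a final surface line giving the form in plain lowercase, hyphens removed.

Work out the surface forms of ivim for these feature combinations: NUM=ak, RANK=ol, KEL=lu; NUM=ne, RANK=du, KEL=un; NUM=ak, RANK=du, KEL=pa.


cell NUM=ak, RANK=ol, KEL=lu:
underlying: ivim-re-ro-nin
1. k -> g, p -> b, t -> d / V _ V: no change
2. o -> e, u -> i / F C0 _: fires at position(s) 8: ivimrerenin
3. 0 -> i / C _ C: inserts after position(s) 4: ivimirerenin
surface: ivimirerenin

cell NUM=ne, RANK=du, KEL=un:
underlying: ivim-zik-v-e
1. k -> g, p -> b, t -> d / V _ V: no change
2. o -> e, u -> i / F C0 _: no change
3. 0 -> i / C _ C: inserts after position(s) 4, 7: ivimizikive
surface: ivimizikive

cell NUM=ak, RANK=du, KEL=pa:
underlying: ivim-nok-e
1. k -> g, p -> b, t -> d / V _ V: fires at position(s) 7: ivimnoge
2. o -> e, u -> i / F C0 _: fires at position(s) 6: ivimnege
3. 0 -> i / C _ C: inserts after position(s) 4: iviminege
surface: iviminege


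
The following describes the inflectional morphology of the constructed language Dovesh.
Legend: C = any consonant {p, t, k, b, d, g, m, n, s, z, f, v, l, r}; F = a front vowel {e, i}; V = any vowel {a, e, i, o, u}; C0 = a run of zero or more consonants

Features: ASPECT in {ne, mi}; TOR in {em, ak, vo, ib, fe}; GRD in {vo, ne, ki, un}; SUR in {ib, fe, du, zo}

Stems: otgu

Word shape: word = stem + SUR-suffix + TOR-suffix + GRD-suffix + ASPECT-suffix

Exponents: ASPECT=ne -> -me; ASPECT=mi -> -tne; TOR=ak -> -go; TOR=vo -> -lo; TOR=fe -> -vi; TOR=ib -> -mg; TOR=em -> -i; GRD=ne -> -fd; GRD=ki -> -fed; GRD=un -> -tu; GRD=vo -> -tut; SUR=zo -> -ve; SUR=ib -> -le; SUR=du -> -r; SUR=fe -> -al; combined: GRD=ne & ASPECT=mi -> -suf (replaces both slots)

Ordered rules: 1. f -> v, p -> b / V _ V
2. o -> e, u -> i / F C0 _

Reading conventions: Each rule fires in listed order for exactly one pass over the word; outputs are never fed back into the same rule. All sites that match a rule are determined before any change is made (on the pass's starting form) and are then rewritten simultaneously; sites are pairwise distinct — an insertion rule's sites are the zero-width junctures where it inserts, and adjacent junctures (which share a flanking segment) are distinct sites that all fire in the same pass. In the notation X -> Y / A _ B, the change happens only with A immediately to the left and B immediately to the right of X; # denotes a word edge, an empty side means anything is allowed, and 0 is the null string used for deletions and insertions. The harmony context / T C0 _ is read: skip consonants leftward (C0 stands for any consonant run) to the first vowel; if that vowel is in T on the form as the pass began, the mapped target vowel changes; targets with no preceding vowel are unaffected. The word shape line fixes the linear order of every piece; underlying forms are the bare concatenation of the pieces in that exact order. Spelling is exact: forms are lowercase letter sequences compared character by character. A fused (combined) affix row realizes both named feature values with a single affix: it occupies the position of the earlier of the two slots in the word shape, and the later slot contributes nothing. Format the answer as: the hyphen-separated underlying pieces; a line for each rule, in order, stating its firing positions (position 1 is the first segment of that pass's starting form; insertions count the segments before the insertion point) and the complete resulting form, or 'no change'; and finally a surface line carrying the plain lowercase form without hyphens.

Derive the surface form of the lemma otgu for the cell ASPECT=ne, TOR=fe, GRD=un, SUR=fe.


underlying: otgu-al-vi-tu-me
1. f -> v, p -> b / V _ V: no change
2. o -> e, u -> i / F C0 _: fires at position(s) 10: otgualvitime
surface: otgualvitime


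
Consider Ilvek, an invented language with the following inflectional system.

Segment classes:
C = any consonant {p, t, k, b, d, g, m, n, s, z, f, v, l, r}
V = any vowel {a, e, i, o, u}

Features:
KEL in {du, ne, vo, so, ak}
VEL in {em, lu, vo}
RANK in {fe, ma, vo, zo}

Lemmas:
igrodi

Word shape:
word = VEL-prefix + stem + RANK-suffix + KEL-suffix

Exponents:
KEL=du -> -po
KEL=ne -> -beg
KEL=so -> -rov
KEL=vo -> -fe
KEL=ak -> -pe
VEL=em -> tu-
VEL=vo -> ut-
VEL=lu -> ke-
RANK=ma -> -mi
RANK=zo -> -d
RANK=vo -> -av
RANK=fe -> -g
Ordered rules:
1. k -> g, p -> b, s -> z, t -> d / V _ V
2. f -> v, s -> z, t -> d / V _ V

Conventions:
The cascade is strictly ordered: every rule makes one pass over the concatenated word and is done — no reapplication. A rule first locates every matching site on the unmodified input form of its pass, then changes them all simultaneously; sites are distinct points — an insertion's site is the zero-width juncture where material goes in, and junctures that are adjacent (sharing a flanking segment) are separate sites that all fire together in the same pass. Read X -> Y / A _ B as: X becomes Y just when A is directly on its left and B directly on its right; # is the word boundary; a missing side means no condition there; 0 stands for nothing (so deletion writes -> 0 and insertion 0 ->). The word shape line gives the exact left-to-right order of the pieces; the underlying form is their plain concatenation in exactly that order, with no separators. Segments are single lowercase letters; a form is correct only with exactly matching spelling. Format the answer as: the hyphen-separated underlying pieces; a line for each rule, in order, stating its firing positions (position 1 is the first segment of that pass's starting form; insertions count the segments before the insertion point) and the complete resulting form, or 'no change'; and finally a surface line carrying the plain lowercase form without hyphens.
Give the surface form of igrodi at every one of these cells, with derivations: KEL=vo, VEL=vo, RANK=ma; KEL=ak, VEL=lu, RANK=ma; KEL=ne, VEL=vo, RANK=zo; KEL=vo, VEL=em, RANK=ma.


cell KEL=vo, VEL=vo, RANK=ma:
underlying: ut-igrodi-mi-fe
1. k -> g, p -> b, s -> z, t -> d / V _ V: fires at position(s) 2: udigrodimife
2. f -> v, s -> z, t -> d / V _ V: fires at position(s) 11: udigrodimive
surface: udigrodimive

cell KEL=ak, VEL=lu, RANK=ma:
underlying: ke-igrodi-mi-pe
1. k -> g, p -> b, s -> z, t -> d / V _ V: fires at position(s) 11: keigrodimibe
2. f -> v, s -> z, t -> d / V _ V: no change
surface: keigrodimibe

cell KEL=ne, VEL=vo, RANK=zo:
underlying: ut-igrodi-d-beg
1. k -> g, p -> b, s -> z, t -> d / V _ V: fires at position(s) 2: udigrodidbeg
2. f -> v, s -> z, t -> d / V _ V: no change
surface: udigrodidbeg

cell KEL=vo, VEL=em, RANK=ma:
underlying: tu-igrodi-mi-fe
1. k -> g, p -> b, s -> z, t -> d / V _ V: no change
2. f -> v, s -> z, t -> d / V _ V: fires at position(s) 11: tuigrodimive
surface: tuigrodimive


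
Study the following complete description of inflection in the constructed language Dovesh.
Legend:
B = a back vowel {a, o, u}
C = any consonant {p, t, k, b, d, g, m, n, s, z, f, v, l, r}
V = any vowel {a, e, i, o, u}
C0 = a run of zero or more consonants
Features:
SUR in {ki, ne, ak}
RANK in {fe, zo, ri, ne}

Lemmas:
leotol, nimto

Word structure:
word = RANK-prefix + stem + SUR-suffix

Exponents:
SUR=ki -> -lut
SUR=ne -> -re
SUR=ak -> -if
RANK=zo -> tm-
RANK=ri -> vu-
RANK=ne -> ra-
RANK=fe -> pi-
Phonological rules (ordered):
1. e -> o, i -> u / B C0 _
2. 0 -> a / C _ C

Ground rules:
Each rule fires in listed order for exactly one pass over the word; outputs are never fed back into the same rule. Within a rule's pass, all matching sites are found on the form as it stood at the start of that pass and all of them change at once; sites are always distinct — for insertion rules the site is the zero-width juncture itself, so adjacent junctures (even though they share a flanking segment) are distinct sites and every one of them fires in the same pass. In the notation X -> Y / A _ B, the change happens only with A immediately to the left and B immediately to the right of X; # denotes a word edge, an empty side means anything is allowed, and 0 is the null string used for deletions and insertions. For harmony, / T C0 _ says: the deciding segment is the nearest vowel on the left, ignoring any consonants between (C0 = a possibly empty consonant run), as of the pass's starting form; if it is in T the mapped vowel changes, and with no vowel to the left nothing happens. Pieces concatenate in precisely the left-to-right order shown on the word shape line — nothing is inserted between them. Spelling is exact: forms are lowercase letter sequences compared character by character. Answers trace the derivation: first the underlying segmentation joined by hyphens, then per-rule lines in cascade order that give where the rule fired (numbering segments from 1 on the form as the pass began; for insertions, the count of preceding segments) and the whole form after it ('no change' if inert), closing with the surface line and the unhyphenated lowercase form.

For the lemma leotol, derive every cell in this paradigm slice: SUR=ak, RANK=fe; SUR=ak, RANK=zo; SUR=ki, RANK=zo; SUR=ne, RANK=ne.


cell SUR=ak, RANK=fe:
underlying: pi-leotol-if
1. e -> o, i -> u / B C0 _: fires at position(s) 9: pileotoluf
2. 0 -> a / C _ C: no change
surface: pileotoluf

cell SUR=ak, RANK=zo:
underlying: tm-leotol-if
1. e -> o, i -> u / B C0 _: fires at position(s) 9: tmleotoluf
2. 0 -> a / C _ C: inserts after position(s) 1, 2: tamaleotoluf
surface: tamaleotoluf

cell SUR=ki, RANK=zo:
underlying: tm-leotol-lut
1. e -> o, i -> u / B C0 _: no change
2. 0 -> a / C _ C: inserts after position(s) 1, 2, 8: tamaleotolalut
surface: tamaleotolalut

cell SUR=ne, RANK=ne:
underlying: ra-leotol-re
1. e -> o, i -> u / B C0 _: fires at position(s) 4, 10: ralootolro
2. 0 -> a / C _ C: inserts after position(s) 8: ralootolaro
surface: ralootolaro


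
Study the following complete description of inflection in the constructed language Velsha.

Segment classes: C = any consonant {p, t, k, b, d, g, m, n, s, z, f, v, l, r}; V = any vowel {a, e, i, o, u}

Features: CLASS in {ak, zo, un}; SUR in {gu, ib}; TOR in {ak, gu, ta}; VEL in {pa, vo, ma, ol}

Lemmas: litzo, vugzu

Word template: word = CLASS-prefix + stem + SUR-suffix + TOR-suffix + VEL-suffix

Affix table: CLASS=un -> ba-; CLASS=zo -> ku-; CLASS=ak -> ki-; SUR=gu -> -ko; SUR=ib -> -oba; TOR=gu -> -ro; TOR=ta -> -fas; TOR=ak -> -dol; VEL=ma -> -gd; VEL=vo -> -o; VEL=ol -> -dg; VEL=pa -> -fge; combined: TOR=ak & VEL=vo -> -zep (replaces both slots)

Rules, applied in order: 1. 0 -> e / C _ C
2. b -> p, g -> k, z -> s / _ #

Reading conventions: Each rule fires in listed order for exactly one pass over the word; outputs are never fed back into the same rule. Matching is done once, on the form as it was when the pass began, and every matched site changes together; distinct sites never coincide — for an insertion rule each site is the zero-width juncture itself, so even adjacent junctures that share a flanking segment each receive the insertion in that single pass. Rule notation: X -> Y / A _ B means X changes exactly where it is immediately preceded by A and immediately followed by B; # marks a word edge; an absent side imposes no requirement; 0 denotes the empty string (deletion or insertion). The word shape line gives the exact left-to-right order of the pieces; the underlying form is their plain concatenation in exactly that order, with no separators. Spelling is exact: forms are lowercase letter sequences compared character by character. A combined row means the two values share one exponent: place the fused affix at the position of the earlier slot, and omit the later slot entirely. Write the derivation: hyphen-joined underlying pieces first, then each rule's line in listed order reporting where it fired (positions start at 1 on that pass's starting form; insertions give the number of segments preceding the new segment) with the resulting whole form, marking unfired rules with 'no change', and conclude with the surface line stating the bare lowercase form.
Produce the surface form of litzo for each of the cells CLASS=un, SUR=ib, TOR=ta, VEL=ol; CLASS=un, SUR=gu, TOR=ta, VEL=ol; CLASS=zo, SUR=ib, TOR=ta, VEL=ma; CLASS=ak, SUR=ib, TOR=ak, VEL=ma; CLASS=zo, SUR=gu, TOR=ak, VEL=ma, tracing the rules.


cell CLASS=un, SUR=ib, TOR=ta, VEL=ol:
underlying: ba-litzo-oba-fas-dg
1. 0 -> e / C _ C: inserts after position(s) 5, 13, 14: balitezoobafasedeg
2. b -> p, g -> k, z -> s / _ #: fires at position(s) 18: balitezoobafasedek
surface: balitezoobafasedek

cell CLASS=un, SUR=gu, TOR=ta, VEL=ol:
underlying: ba-litzo-ko-fas-dg
1. 0 -> e / C _ C: inserts after position(s) 5, 12, 13: balitezokofasedeg
2. b -> p, g -> k, z -> s / _ #: fires at position(s) 17: balitezokofasedek
surface: balitezokofasedek

cell CLASS=zo, SUR=ib, TOR=ta, VEL=ma:
underlying: ku-litzo-oba-fas-gd
1. 0 -> e / C _ C: inserts after position(s) 5, 13, 14: kulitezoobafaseged
2. b -> p, g -> k, z -> s / _ #: no change
surface: kulitezoobafaseged

cell CLASS=ak, SUR=ib, TOR=ak, VEL=ma:
underlying: ki-litzo-oba-dol-gd
1. 0 -> e / C _ C: inserts after position(s) 5, 13, 14: kilitezoobadoleged
2. b -> p, g -> k, z -> s / _ #: no change
surface: kilitezoobadoleged

cell CLASS=zo, SUR=gu, TOR=ak, VEL=ma:
underlying: ku-litzo-ko-dol-gd
1. 0 -> e / C _ C: inserts after position(s) 5, 12, 13: kulitezokodoleged
2. b -> p, g -> k, z -> s / _ #: no change
surface: kulitezokodoleged


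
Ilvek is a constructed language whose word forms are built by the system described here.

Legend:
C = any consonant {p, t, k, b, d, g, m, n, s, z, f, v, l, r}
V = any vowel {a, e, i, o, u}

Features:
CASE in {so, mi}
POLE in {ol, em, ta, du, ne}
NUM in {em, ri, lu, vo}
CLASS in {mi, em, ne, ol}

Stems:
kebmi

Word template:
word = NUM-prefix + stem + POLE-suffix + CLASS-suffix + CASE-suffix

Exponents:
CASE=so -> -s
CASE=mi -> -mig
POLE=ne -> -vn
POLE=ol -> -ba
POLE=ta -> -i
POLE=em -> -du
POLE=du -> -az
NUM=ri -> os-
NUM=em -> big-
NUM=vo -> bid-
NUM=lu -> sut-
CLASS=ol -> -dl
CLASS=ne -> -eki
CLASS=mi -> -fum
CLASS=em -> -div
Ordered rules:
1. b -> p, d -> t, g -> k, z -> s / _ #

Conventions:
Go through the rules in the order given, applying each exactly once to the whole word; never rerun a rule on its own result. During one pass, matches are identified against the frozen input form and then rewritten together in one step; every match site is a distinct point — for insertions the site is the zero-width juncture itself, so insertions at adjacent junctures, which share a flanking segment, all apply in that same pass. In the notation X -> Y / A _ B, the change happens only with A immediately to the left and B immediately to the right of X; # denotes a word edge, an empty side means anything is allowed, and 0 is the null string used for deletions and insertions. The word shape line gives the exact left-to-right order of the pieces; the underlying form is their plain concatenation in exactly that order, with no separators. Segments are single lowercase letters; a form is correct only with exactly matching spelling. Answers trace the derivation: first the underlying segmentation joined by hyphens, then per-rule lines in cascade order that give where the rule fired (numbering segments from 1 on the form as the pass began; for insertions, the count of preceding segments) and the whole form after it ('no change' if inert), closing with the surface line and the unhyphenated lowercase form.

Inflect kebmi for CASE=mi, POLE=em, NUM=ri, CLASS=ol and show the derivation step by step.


underlying: os-kebmi-du-dl-mig
1. b -> p, d -> t, g -> k, z -> s / _ #: fires at position(s) 14: oskebmidudlmik
surface: oskebmidudlmik


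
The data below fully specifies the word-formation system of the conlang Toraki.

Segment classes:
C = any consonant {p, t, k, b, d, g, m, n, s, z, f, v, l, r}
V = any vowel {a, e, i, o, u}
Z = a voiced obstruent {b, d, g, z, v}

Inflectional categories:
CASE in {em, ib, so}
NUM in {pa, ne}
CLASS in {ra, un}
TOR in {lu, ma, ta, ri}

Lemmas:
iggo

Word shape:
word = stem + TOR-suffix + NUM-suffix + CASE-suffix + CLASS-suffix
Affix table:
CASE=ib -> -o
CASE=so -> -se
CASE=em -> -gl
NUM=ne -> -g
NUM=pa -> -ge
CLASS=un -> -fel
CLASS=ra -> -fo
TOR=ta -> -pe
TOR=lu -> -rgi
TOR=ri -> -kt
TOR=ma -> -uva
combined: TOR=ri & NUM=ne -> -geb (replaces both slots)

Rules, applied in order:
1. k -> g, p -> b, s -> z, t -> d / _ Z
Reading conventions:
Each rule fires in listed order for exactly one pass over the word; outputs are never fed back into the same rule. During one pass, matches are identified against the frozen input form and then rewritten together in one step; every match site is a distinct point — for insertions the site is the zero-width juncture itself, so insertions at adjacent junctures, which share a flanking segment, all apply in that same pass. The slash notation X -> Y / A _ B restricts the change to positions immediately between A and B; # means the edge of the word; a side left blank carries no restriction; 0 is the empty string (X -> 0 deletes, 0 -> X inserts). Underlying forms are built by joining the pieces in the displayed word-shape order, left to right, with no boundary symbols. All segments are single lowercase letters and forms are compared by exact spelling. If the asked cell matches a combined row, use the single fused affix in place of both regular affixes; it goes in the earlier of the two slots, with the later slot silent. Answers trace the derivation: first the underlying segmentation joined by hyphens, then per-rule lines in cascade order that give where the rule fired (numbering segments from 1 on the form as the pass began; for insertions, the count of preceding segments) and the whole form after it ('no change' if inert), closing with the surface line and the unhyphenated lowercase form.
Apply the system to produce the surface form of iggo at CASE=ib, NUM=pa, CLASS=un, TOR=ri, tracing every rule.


underlying: iggo-kt-ge-o-fel
1. k -> g, p -> b, s -> z, t -> d / _ Z: fires at position(s) 6: iggokdgeofel
surface: iggokdgeofel


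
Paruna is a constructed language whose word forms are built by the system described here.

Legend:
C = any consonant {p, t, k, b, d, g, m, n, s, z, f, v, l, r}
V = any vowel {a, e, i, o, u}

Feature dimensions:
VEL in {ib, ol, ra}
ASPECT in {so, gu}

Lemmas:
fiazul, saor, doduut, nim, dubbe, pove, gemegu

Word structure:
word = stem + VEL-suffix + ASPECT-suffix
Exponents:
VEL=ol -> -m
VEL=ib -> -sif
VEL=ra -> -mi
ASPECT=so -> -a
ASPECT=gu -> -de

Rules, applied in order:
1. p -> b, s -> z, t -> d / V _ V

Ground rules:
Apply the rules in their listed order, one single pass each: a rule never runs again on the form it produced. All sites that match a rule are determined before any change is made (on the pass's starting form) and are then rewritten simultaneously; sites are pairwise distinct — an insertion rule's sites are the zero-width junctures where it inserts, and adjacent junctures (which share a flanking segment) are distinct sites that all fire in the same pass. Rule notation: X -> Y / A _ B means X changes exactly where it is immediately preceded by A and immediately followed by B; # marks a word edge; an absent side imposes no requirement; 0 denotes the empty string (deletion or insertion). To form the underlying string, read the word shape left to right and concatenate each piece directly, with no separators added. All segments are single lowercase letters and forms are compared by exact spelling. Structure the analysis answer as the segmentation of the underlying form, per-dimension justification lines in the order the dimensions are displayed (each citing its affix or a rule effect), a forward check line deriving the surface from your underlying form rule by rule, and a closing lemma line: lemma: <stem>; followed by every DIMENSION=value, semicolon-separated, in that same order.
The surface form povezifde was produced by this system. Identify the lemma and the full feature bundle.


underlying: pove-sif-de
VEL=ib - signalled by the affix -sif
ASPECT=gu - signalled by the affix -de
check: povesifde -> povezifde
lemma: pove; VEL=ib; ASPECT=gu


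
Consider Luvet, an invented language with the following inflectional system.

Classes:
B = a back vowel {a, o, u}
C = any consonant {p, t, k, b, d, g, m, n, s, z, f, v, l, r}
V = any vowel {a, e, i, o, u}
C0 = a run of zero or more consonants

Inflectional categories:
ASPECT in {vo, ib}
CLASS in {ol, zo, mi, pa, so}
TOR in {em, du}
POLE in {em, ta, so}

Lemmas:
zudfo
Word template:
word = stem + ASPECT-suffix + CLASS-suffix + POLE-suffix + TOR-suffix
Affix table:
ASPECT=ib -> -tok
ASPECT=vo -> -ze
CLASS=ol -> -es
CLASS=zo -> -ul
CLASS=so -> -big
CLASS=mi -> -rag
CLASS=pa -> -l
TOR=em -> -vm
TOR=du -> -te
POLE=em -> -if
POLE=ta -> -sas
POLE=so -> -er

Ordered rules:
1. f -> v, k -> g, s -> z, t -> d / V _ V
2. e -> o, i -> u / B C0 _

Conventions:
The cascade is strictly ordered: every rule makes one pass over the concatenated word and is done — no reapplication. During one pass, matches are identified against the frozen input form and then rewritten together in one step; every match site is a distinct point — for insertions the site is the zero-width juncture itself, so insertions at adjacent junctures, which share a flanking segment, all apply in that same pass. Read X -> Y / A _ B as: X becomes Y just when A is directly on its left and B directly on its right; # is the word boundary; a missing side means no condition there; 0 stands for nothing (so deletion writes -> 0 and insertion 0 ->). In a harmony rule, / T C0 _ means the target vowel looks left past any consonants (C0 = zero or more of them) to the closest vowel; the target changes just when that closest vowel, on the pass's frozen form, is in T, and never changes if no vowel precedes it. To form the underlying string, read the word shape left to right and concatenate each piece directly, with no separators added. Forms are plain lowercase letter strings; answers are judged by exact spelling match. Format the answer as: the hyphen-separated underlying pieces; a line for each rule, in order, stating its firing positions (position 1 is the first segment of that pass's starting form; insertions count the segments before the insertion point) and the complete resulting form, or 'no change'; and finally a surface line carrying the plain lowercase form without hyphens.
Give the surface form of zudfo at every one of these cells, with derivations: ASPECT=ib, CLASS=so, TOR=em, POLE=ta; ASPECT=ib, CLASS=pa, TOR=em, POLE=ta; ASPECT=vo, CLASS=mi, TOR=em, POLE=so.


cell ASPECT=ib, CLASS=so, TOR=em, POLE=ta:
underlying: zudfo-tok-big-sas-vm
1. f -> v, k -> g, s -> z, t -> d / V _ V: fires at position(s) 6: zudfodokbigsasvm
2. e -> o, i -> u / B C0 _: fires at position(s) 10: zudfodokbugsasvm
surface: zudfodokbugsasvm

cell ASPECT=ib, CLASS=pa, TOR=em, POLE=ta:
underlying: zudfo-tok-l-sas-vm
1. f -> v, k -> g, s -> z, t -> d / V _ V: fires at position(s) 6: zudfodoklsasvm
2. e -> o, i -> u / B C0 _: no change
surface: zudfodoklsasvm

cell ASPECT=vo, CLASS=mi, TOR=em, POLE=so:
underlying: zudfo-ze-rag-er-vm
1. f -> v, k -> g, s -> z, t -> d / V _ V: no change
2. e -> o, i -> u / B C0 _: fires at position(s) 7, 11: zudfozoragorvm
surface: zudfozoragorvm


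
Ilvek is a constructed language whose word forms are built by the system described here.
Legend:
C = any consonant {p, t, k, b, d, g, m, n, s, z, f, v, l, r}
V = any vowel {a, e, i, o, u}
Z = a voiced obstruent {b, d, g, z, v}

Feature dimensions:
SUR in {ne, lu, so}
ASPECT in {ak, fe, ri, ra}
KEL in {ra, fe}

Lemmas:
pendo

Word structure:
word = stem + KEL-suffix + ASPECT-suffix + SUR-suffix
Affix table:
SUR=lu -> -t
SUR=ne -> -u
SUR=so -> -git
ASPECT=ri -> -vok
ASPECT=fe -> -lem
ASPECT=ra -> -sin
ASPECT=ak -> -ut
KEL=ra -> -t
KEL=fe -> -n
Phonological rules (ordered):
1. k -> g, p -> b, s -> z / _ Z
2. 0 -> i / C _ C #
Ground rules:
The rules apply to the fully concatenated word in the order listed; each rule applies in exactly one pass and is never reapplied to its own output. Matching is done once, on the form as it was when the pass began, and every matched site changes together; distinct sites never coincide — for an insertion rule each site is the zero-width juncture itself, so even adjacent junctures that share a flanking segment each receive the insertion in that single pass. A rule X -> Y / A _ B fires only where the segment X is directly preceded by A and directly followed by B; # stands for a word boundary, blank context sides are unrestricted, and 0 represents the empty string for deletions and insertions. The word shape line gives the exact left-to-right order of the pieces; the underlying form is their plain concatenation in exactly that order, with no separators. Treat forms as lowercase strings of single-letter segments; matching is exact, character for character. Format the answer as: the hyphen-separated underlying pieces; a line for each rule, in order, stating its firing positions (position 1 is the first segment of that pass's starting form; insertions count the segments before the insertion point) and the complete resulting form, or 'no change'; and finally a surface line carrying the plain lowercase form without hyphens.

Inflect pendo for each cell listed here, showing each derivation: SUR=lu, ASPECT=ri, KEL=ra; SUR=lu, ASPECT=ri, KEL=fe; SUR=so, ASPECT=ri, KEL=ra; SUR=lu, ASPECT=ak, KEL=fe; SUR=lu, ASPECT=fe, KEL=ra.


cell SUR=lu, ASPECT=ri, KEL=ra:
underlying: pendo-t-vok-t
1. k -> g, p -> b, s -> z / _ Z: no change
2. 0 -> i / C _ C #: inserts after position(s) 9: pendotvokit
surface: pendotvokit

cell SUR=lu, ASPECT=ri, KEL=fe:
underlying: pendo-n-vok-t
1. k -> g, p -> b, s -> z / _ Z: no change
2. 0 -> i / C _ C #: inserts after position(s) 9: pendonvokit
surface: pendonvokit

cell SUR=so, ASPECT=ri, KEL=ra:
underlying: pendo-t-vok-git
1. k -> g, p -> b, s -> z / _ Z: fires at position(s) 9: pendotvoggit
2. 0 -> i / C _ C #: no change
surface: pendotvoggit

cell SUR=lu, ASPECT=ak, KEL=fe:
underlying: pendo-n-ut-t
1. k -> g, p -> b, s -> z / _ Z: no change
2. 0 -> i / C _ C #: inserts after position(s) 8: pendonutit
surface: pendonutit

cell SUR=lu, ASPECT=fe, KEL=ra:
underlying: pendo-t-lem-t
1. k -> g, p -> b, s -> z / _ Z: no change
2. 0 -> i / C _ C #: inserts after position(s) 9: pendotlemit
surface: pendotlemit


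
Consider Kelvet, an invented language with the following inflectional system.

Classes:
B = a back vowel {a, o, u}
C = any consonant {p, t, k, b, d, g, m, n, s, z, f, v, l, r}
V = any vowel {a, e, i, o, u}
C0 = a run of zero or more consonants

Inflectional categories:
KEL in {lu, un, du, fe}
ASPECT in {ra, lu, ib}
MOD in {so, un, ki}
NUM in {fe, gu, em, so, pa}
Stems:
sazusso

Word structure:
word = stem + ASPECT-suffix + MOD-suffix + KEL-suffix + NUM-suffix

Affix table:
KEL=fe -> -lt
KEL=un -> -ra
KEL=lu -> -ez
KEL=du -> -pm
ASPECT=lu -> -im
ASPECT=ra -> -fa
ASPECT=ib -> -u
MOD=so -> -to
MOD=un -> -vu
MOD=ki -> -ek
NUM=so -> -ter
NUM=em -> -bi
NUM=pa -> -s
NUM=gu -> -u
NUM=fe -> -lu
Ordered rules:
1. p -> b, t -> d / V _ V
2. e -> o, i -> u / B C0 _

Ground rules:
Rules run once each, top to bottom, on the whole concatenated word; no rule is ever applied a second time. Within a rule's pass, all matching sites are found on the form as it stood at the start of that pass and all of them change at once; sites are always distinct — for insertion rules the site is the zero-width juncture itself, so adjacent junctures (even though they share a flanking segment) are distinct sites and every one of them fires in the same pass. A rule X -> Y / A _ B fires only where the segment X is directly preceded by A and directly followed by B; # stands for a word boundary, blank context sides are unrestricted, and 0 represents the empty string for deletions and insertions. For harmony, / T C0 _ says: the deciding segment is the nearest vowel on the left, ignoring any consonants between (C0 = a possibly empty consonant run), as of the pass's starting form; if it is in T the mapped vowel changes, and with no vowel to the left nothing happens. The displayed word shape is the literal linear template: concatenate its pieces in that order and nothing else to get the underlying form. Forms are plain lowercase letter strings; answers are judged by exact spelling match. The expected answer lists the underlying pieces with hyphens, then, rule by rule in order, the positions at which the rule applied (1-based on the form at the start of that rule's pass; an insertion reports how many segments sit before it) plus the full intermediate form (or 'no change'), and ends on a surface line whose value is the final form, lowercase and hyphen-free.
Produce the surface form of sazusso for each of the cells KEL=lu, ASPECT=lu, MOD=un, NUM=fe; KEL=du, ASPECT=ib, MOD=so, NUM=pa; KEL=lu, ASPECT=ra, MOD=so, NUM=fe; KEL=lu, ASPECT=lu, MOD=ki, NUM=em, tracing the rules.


cell KEL=lu, ASPECT=lu, MOD=un, NUM=fe:
underlying: sazusso-im-vu-ez-lu
1. p -> b, t -> d / V _ V: no change
2. e -> o, i -> u / B C0 _: fires at position(s) 8, 12: sazussoumvuozlu
surface: sazussoumvuozlu

cell KEL=du, ASPECT=ib, MOD=so, NUM=pa:
underlying: sazusso-u-to-pm-s
1. p -> b, t -> d / V _ V: fires at position(s) 9: sazussoudopms
2. e -> o, i -> u / B C0 _: no change
surface: sazussoudopms

cell KEL=lu, ASPECT=ra, MOD=so, NUM=fe:
underlying: sazusso-fa-to-ez-lu
1. p -> b, t -> d / V _ V: fires at position(s) 10: sazussofadoezlu
2. e -> o, i -> u / B C0 _: fires at position(s) 12: sazussofadoozlu
surface: sazussofadoozlu

cell KEL=lu, ASPECT=lu, MOD=ki, NUM=em:
underlying: sazusso-im-ek-ez-bi
1. p -> b, t -> d / V _ V: no change
2. e -> o, i -> u / B C0 _: fires at position(s) 8: sazussoumekezbi
surface: sazussoumekezbi


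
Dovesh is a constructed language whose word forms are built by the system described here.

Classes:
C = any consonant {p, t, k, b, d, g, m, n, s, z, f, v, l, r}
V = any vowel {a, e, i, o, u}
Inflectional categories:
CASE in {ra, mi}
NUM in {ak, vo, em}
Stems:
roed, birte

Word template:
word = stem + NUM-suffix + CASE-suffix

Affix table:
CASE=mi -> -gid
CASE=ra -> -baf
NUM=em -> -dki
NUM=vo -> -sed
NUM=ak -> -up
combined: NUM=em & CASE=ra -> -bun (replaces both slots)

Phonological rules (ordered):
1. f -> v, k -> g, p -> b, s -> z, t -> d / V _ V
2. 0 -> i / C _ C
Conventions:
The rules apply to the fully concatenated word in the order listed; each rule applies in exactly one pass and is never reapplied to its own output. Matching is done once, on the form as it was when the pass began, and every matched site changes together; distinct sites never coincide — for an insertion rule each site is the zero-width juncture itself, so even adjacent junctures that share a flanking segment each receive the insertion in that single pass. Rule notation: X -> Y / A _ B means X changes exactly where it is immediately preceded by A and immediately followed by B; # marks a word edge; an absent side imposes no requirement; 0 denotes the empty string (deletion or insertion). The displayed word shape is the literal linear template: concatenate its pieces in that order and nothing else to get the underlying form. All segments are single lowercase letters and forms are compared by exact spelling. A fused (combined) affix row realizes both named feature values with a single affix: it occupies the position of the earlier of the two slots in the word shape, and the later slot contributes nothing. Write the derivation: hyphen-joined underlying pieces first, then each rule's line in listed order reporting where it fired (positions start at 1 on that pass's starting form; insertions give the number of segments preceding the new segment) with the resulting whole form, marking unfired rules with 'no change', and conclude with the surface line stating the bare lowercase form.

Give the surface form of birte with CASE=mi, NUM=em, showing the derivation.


underlying: birte-dki-gid
1. f -> v, k -> g, p -> b, s -> z, t -> d / V _ V: no change
2. 0 -> i / C _ C: inserts after position(s) 3, 6: biritedikigid
surface: biritedikigid
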